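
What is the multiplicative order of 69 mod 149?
74

149 is prime, so ord(69) divides φ(149) = 148.
Divisors of 148: 1, 2, 4, 37, 74, 148.
Repeated squaring: 69^1 ≡ 69, 69^2 ≡ 142, 69^4 ≡ 49, 69^8 ≡ 17, 69^16 ≡ 140, 69^32 ≡ 81, 69^64 ≡ 5, 69^128 ≡ 25 (mod 149).
Test 69^d mod 149 for each divisor d in increasing order:
69^1 ≡ 69
69^2 ≡ 142
69^4 ≡ 49
69^37 = 69^32·69^4·69^1 ≡ 148
69^74 = 69^64·69^8·69^2 ≡ 1  ← first divisor giving 1
The order is 74.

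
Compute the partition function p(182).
819876908323

p(n) counts ways to write n as a sum of positive integers (order ignored).
Euler's pentagonal recurrence: p(k) = p(k-1) + p(k-2) - p(k-5) - p(k-7) + p(k-12) + p(k-15) - ... (offsets j(3j∓1)/2, signs ++--, p(0)=1, p(<0)=0).
DP table for k = 0..181: p(0)=1, p(1)=1, p(2)=2, p(3)=3, p(4)=5, p(5)=7, p(6)=11, p(7)=15, p(8)=22, p(9)=30, p(10)=42, p(11)=56, p(12)=77, p(13)=101, p(14)=135, p(15)=176, p(16)=231, p(17)=297, p(18)=385, p(19)=490, p(20)=627, p(21)=792, p(22)=1002, p(23)=1255, p(24)=1575, p(25)=1958, p(26)=2436, p(27)=3010, p(28)=3718, p(29)=4565, p(30)=5604, p(31)=6842, p(32)=8349, p(33)=10143, p(34)=12310, p(35)=14883, p(36)=17977, p(37)=21637, p(38)=26015, p(39)=31185, p(40)=37338, p(41)=44583, p(42)=53174, p(43)=63261, p(44)=75175, p(45)=89134, p(46)=105558, p(47)=124754, p(48)=147273, p(49)=173525, p(50)=204226, p(51)=239943, p(52)=281589, p(53)=329931, p(54)=386155, p(55)=451276, p(56)=526823, p(57)=614154, p(58)=715220, p(59)=831820, p(60)=966467, p(61)=1121505, p(62)=1300156, p(63)=1505499, p(64)=1741630, p(65)=2012558, p(66)=2323520, p(67)=2679689, p(68)=3087735, p(69)=3554345, p(70)=4087968, p(71)=4697205, p(72)=5392783, p(73)=6185689, p(74)=7089500, p(75)=8118264, p(76)=9289091, p(77)=10619863, p(78)=12132164, p(79)=13848650, p(80)=15796476, p(81)=18004327, p(82)=20506255, p(83)=23338469, p(84)=26543660, p(85)=30167357, p(86)=34262962, p(87)=38887673, p(88)=44108109, p(89)=49995925, p(90)=56634173, p(91)=64112359, p(92)=72533807, p(93)=82010177, p(94)=92669720, p(95)=104651419, p(96)=118114304, p(97)=133230930, p(98)=150198136, p(99)=169229875, p(100)=190569292, p(101)=214481126, p(102)=241265379, p(103)=271248950, p(104)=304801365, p(105)=342325709, p(106)=384276336, p(107)=431149389, p(108)=483502844, p(109)=541946240, p(110)=607163746, p(111)=679903203, p(112)=761002156, p(113)=851376628, p(114)=952050665, p(115)=1064144451, p(116)=1188908248, p(117)=1327710076, p(118)=1482074143, p(119)=1653668665, p(120)=1844349560, p(121)=2056148051, p(122)=2291320912, p(123)=2552338241, p(124)=2841940500, p(125)=3163127352, p(126)=3519222692, p(127)=3913864295, p(128)=4351078600, p(129)=4835271870, p(130)=5371315400, p(131)=5964539504, p(132)=6620830889, p(133)=7346629512, p(134)=8149040695, p(135)=9035836076, p(136)=10015581680, p(137)=11097645016, p(138)=12292341831, p(139)=13610949895, p(140)=15065878135, p(141)=16670689208, p(142)=18440293320, p(143)=20390982757, p(144)=22540654445, p(145)=24908858009, p(146)=27517052599, p(147)=30388671978, p(148)=33549419497, p(149)=37027355200, p(150)=40853235313, p(151)=45060624582, p(152)=49686288421, p(153)=54770336324, p(154)=60356673280, p(155)=66493182097, p(156)=73232243759, p(157)=80630964769, p(158)=88751778802, p(159)=97662728555, p(160)=107438159466, p(161)=118159068427, p(162)=129913904637, p(163)=142798995930, p(164)=156919475295, p(165)=172389800255, p(166)=189334822579, p(167)=207890420102, p(168)=228204732751, p(169)=250438925115, p(170)=274768617130, p(171)=301384802048, p(172)=330495499613, p(173)=362326859895, p(174)=397125074750, p(175)=435157697830, p(176)=476715857290, p(177)=522115831195, p(178)=571701605655, p(179)=625846753120, p(180)=684957390936, p(181)=749474411781.
Final step: p(182) = p(181) + p(180) - p(177) - p(175) + p(170) + p(167) - p(160) - p(156) + p(147) + p(142) - p(131) - p(125) + p(112) + p(105) - p(90) - p(82) + p(65) + p(56) - p(37) - p(27) + p(6)
= 749474411781 + 684957390936 - 522115831195 - 435157697830 + 274768617130 + 207890420102 - 107438159466 - 73232243759 + 30388671978 + 18440293320 - 5964539504 - 3163127352 + 761002156 + 342325709 - 56634173 - 20506255 + 2012558 + 526823 - 21637 - 3010 + 11
= 819876908323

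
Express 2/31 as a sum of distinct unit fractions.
1/16 + 1/496

Greedy algorithm:
2/31: ceiling(31/2) = 16, use 1/16
1/496: ceiling(496/1) = 496, use 1/496
Result: 2/31 = 1/16 + 1/496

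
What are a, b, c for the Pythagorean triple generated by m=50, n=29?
(1659, 2900, 3341)

Euclid's formula: a = m² - n², b = 2mn, c = m² + n²
m = 50, n = 29
a = 50² - 29² = 2500 - 841 = 1659
b = 2 × 50 × 29 = 2900
c = 50² + 29² = 2500 + 841 = 3341
Verification: 1659² + 2900² = 2752281 + 8410000 = 11162281 = 3341² ✓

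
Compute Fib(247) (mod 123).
13

Matrix identity: Q^n = [[F_(n+1), F_n], [F_n, F_(n-1)]] with Q = [[1,1],[1,0]].
n = 247 = 11110111₂. Square-and-multiply, entries mod 123:
Q^1 = [[1,1],[1,0]]
Q^3 = (Q^1)²·Q = [[3,2],[2,1]]
Q^7 = (Q^3)²·Q = [[21,13],[13,8]]
Q^15 = (Q^7)²·Q = [[3,118],[118,8]]
Q^30 = (Q^15)² = [[34,68],[68,89]]
Q^61 = (Q^30)²·Q = [[122,122],[122,0]]
Q^123 = (Q^61)²·Q = [[3,2],[2,1]]
Q^247 = (Q^123)²·Q = [[21,13],[13,8]]
F_247 mod 123 = Q^247[0][1] = 13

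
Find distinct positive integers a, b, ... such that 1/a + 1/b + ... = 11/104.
1/10 + 1/174 + 1/45240

Greedy algorithm:
11/104: ceiling(104/11) = 10, use 1/10
3/520: ceiling(520/3) = 174, use 1/174
1/45240: ceiling(45240/1) = 45240, use 1/45240
Result: 11/104 = 1/10 + 1/174 + 1/45240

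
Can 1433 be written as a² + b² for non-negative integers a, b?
8² + 37² (a=8, b=37)

Factorization: 1433 = 1433
By Fermat: n is sum of two squares iff every prime p ≡ 3 (mod 4) appears to even power.
All primes ≡ 3 (mod 4) appear to even power.
Search a = 0, 1, 2, … for 1433 - a² a perfect square: first hit at a = 8: 1433 - 64 = 1369 = 37².
1433 = 8² + 37² = 64 + 1369 ✓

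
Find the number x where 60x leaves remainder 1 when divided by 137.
16

gcd(60, 137) = 1, so the inverse exists.
Extended Euclidean algorithm on (137, 60):
137 = 2 × 60 + 17  ⟹  17 = (1)·137 + (-2)·60
60 = 3 × 17 + 9  ⟹  9 = (-3)·137 + (7)·60
17 = 1 × 9 + 8  ⟹  8 = (4)·137 + (-9)·60
9 = 1 × 8 + 1  ⟹  1 = (-7)·137 + (16)·60
So (16)·60 ≡ 1 (mod 137), i.e. 60^(-1) ≡ 16 (mod 137).
Check: 60 × 16 = 960 ≡ 1 (mod 137)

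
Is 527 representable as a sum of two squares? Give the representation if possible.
Not possible

Factorization: 527 = 17 × 31
By Fermat: n is sum of two squares iff every prime p ≡ 3 (mod 4) appears to even power.
Prime(s) ≡ 3 (mod 4) with odd exponent: [(31, 1)]
Therefore 527 cannot be expressed as a² + b².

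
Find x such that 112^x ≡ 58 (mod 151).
122

Baby-step giant-step with step n = ⌈√151⌉ = 13.
Baby steps 112^j mod 151 (j:value) for j=0..12: 0:1, 1:112, 2:11, 3:24, 4:121, 5:113, 6:123, 7:35, 8:145, 9:83, 10:85, 11:7, 12:29.
Giant-step multiplier: 112^(-13) ≡ 112^(150-13) = 112^137 ≡ 51 (mod 151).
Giant steps γ_i = 58·51^i mod 151: γ_0=58, γ_1=89, γ_2=9, γ_3=6, γ_4=4, γ_5=53, γ_6=136, γ_7=141, γ_8=94, γ_9=113 (in table at j=5).
x = i·n + j = 9·13 + 5 = 122.
Check: 112^122 ≡ 58 (mod 151).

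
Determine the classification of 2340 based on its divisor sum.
abundant

Proper divisors of 2340: sum = 1 + 2 + 3 + 4 + 5 + 6 + 9 + 10 + ... + 468 + 585 + 780 + 1170 (35 divisors) = 5304
Since 5304 > 2340, 2340 is abundant.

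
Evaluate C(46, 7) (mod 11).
0

Using Lucas' theorem:
Write n=46 and k=7 in base 11:
n in base 11: [4, 2]
k in base 11: [0, 7]
C(46,7) mod 11 = ∏ C(n_i, k_i) mod 11
Digit binomials (mod 11): C(4,0) = 1; C(2,7) = 0 (k_i > n_i)
Product: 1 × 0 = 0 ≡ 0 (mod 11)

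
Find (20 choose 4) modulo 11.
5

Using Lucas' theorem:
Write n=20 and k=4 in base 11:
n in base 11: [1, 9]
k in base 11: [0, 4]
C(20,4) mod 11 = ∏ C(n_i, k_i) mod 11
Digit binomials (mod 11): C(1,0) = 1; C(9,4) = 126 ≡ 5
Product: 1 × 5 = 5 ≡ 5 (mod 11)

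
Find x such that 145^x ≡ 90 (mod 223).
79

Baby-step giant-step with step n = ⌈√223⌉ = 15.
Baby steps 145^j mod 223 (j:value) for j=0..14: 0:1, 1:145, 2:63, 3:215, 4:178, 5:165, 6:64, 7:137, 8:18, 9:157, 10:19, 11:79, 12:82, 13:71, 14:37.
Giant-step multiplier: 145^(-15) ≡ 145^(222-15) = 145^207 ≡ 103 (mod 223).
Giant steps γ_i = 90·103^i mod 223: γ_0=90, γ_1=127, γ_2=147, γ_3=200, γ_4=84, γ_5=178 (in table at j=4).
x = i·n + j = 5·15 + 4 = 79.
Check: 145^79 ≡ 90 (mod 223).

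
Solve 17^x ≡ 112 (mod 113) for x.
56

Baby-step giant-step with step n = ⌈√113⌉ = 11.
Baby steps 17^j mod 113 (j:value) for j=0..10: 0:1, 1:17, 2:63, 3:54, 4:14, 5:12, 6:91, 7:78, 8:83, 9:55, 10:31.
Giant-step multiplier: 17^(-11) ≡ 17^(112-11) = 17^101 ≡ 110 (mod 113).
Giant steps γ_i = 112·110^i mod 113: γ_0=112, γ_1=3, γ_2=104, γ_3=27, γ_4=32, γ_5=17 (in table at j=1).
x = i·n + j = 5·11 + 1 = 56.
Check: 17^56 ≡ 112 (mod 113).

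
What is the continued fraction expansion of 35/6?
[5; 1, 5]

Euclidean algorithm steps:
35 = 5 × 6 + 5
6 = 1 × 5 + 1
5 = 5 × 1 + 0
Continued fraction: [5; 1, 5]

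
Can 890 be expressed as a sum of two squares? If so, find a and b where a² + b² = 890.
7² + 29² (a=7, b=29)

Factorization: 890 = 2 × 5 × 89
By Fermat: n is sum of two squares iff every prime p ≡ 3 (mod 4) appears to even power.
All primes ≡ 3 (mod 4) appear to even power.
Search a = 0, 1, 2, … for 890 - a² a perfect square: first hit at a = 7: 890 - 49 = 841 = 29².
890 = 7² + 29² = 49 + 841 ✓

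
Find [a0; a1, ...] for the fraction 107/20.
[5; 2, 1, 6]

Euclidean algorithm steps:
107 = 5 × 20 + 7
20 = 2 × 7 + 6
7 = 1 × 6 + 1
6 = 6 × 1 + 0
Continued fraction: [5; 2, 1, 6]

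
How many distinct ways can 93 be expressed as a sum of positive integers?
82010177

p(n) counts ways to write n as a sum of positive integers (order ignored).
Euler's pentagonal recurrence: p(k) = p(k-1) + p(k-2) - p(k-5) - p(k-7) + p(k-12) + p(k-15) - ... (offsets j(3j∓1)/2, signs ++--, p(0)=1, p(<0)=0).
DP table for k = 0..92: p(0)=1, p(1)=1, p(2)=2, p(3)=3, p(4)=5, p(5)=7, p(6)=11, p(7)=15, p(8)=22, p(9)=30, p(10)=42, p(11)=56, p(12)=77, p(13)=101, p(14)=135, p(15)=176, p(16)=231, p(17)=297, p(18)=385, p(19)=490, p(20)=627, p(21)=792, p(22)=1002, p(23)=1255, p(24)=1575, p(25)=1958, p(26)=2436, p(27)=3010, p(28)=3718, p(29)=4565, p(30)=5604, p(31)=6842, p(32)=8349, p(33)=10143, p(34)=12310, p(35)=14883, p(36)=17977, p(37)=21637, p(38)=26015, p(39)=31185, p(40)=37338, p(41)=44583, p(42)=53174, p(43)=63261, p(44)=75175, p(45)=89134, p(46)=105558, p(47)=124754, p(48)=147273, p(49)=173525, p(50)=204226, p(51)=239943, p(52)=281589, p(53)=329931, p(54)=386155, p(55)=451276, p(56)=526823, p(57)=614154, p(58)=715220, p(59)=831820, p(60)=966467, p(61)=1121505, p(62)=1300156, p(63)=1505499, p(64)=1741630, p(65)=2012558, p(66)=2323520, p(67)=2679689, p(68)=3087735, p(69)=3554345, p(70)=4087968, p(71)=4697205, p(72)=5392783, p(73)=6185689, p(74)=7089500, p(75)=8118264, p(76)=9289091, p(77)=10619863, p(78)=12132164, p(79)=13848650, p(80)=15796476, p(81)=18004327, p(82)=20506255, p(83)=23338469, p(84)=26543660, p(85)=30167357, p(86)=34262962, p(87)=38887673, p(88)=44108109, p(89)=49995925, p(90)=56634173, p(91)=64112359, p(92)=72533807.
Final step: p(93) = p(92) + p(91) - p(88) - p(86) + p(81) + p(78) - p(71) - p(67) + p(58) + p(53) - p(42) - p(36) + p(23) + p(16) - p(1)
= 72533807 + 64112359 - 44108109 - 34262962 + 18004327 + 12132164 - 4697205 - 2679689 + 715220 + 329931 - 53174 - 17977 + 1255 + 231 - 1
= 82010177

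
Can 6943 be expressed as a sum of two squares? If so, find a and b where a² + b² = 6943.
Not possible

Factorization: 6943 = 53 × 131
By Fermat: n is sum of two squares iff every prime p ≡ 3 (mod 4) appears to even power.
Prime(s) ≡ 3 (mod 4) with odd exponent: [(131, 1)]
Therefore 6943 cannot be expressed as a² + b².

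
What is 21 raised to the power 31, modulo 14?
7

Repeated squaring. Binary of 31 = 11111.
21^1 ≡ 7 (mod 14); 21^2 ≡ 7 (mod 14); 21^4 ≡ 7 (mod 14); 21^8 ≡ 7 (mod 14); 21^16 ≡ 7 (mod 14)
21^31 = 21^1 × 21^2 × 21^4 × 21^8 × 21^16 ≡ 7 (mod 14)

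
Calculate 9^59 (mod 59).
9

Repeated squaring. Binary of 59 = 111011.
9^1 ≡ 9 (mod 59); 9^2 ≡ 22 (mod 59); 9^4 ≡ 12 (mod 59); 9^8 ≡ 26 (mod 59); 9^16 ≡ 27 (mod 59); 9^32 ≡ 21 (mod 59)
9^59 = 9^1 × 9^2 × 9^8 × 9^16 × 9^32 ≡ 9 (mod 59)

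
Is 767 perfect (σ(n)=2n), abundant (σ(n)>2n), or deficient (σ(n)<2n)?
deficient

Proper divisors of 767: sum = 1 + 13 + 59 = 73
Since 73 < 767, 767 is deficient.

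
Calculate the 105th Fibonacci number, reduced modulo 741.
325

Matrix identity: Q^n = [[F_(n+1), F_n], [F_n, F_(n-1)]] with Q = [[1,1],[1,0]].
n = 105 = 1101001₂. Square-and-multiply, entries mod 741:
Q^1 = [[1,1],[1,0]]
Q^3 = (Q^1)²·Q = [[3,2],[2,1]]
Q^6 = (Q^3)² = [[13,8],[8,5]]
Q^13 = (Q^6)²·Q = [[377,233],[233,144]]
Q^26 = (Q^13)² = [[53,610],[610,184]]
Q^52 = (Q^26)² = [[704,75],[75,629]]
Q^105 = (Q^52)²·Q = [[265,325],[325,681]]
F_105 mod 741 = Q^105[0][1] = 325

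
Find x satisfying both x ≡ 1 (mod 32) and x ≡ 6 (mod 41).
129

Using Chinese Remainder Theorem:
M = 32 × 41 = 1312
M1 = 41, M2 = 32
y1 = 41^(-1) mod 32 = 25
y2 = 32^(-1) mod 41 = 9
x = (1×41×25 + 6×32×9) mod 1312 = 129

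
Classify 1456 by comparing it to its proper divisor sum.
abundant

Proper divisors of 1456: sum = 1 + 2 + 4 + 7 + 8 + 13 + 14 + 16 + ... + 182 + 208 + 364 + 728 (19 divisors) = 2016
Since 2016 > 1456, 1456 is abundant.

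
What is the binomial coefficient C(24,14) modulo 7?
3

Using Lucas' theorem:
Write n=24 and k=14 in base 7:
n in base 7: [3, 3]
k in base 7: [2, 0]
C(24,14) mod 7 = ∏ C(n_i, k_i) mod 7
Digit binomials (mod 7): C(3,2) = 3; C(3,0) = 1
Product: 3 × 1 = 3 ≡ 3 (mod 7)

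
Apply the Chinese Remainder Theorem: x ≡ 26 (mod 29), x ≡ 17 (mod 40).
577

Using Chinese Remainder Theorem:
M = 29 × 40 = 1160
M1 = 40, M2 = 29
y1 = 40^(-1) mod 29 = 8
y2 = 29^(-1) mod 40 = 29
x = (26×40×8 + 17×29×29) mod 1160 = 577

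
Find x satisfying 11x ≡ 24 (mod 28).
x ≡ 20 (mod 28)

gcd(11, 28) = 1, which divides 24, so solutions exist.
Find 11^(-1) mod 28 by the extended Euclidean algorithm:
28 = 2 × 11 + 6  ⟹  6 = (1)·28 + (-2)·11
11 = 1 × 6 + 5  ⟹  5 = (-1)·28 + (3)·11
6 = 1 × 5 + 1  ⟹  1 = (2)·28 + (-5)·11
So (-5)·11 ≡ 1 (mod 28), i.e. 11^(-1) ≡ -5 ≡ 23 (mod 28).
x ≡ 23 × 24 = 552 ≡ 20 (mod 28).
Check: 11 × 20 = 220 ≡ 24 (mod 28).
Unique solution: x ≡ 20 (mod 28)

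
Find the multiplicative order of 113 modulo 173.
86

173 is prime, so ord(113) divides φ(173) = 172.
Divisors of 172: 1, 2, 4, 43, 86, 172.
Repeated squaring: 113^1 ≡ 113, 113^2 ≡ 140, 113^4 ≡ 51, 113^8 ≡ 6, 113^16 ≡ 36, 113^32 ≡ 85, 113^64 ≡ 132, 113^128 ≡ 124 (mod 173).
Test 113^d mod 173 for each divisor d in increasing order:
113^1 ≡ 113
113^2 ≡ 140
113^4 ≡ 51
113^43 = 113^32·113^8·113^2·113^1 ≡ 172
113^86 = 113^64·113^16·113^4·113^2 ≡ 1  ← first divisor giving 1
The order is 86.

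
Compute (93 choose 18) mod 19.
0

Using Lucas' theorem:
Write n=93 and k=18 in base 19:
n in base 19: [4, 17]
k in base 19: [0, 18]
C(93,18) mod 19 = ∏ C(n_i, k_i) mod 19
Digit binomials (mod 19): C(4,0) = 1; C(17,18) = 0 (k_i > n_i)
Product: 1 × 0 = 0 ≡ 0 (mod 19)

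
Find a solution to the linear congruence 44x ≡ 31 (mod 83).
x ≡ 29 (mod 83)

gcd(44, 83) = 1, which divides 31, so solutions exist.
Find 44^(-1) mod 83 by the extended Euclidean algorithm:
83 = 1 × 44 + 39  ⟹  39 = (1)·83 + (-1)·44
44 = 1 × 39 + 5  ⟹  5 = (-1)·83 + (2)·44
39 = 7 × 5 + 4  ⟹  4 = (8)·83 + (-15)·44
5 = 1 × 4 + 1  ⟹  1 = (-9)·83 + (17)·44
So (17)·44 ≡ 1 (mod 83), i.e. 44^(-1) ≡ 17 (mod 83).
x ≡ 17 × 31 = 527 ≡ 29 (mod 83).
Check: 44 × 29 = 1276 ≡ 31 (mod 83).
Unique solution: x ≡ 29 (mod 83)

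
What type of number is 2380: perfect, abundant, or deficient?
abundant

Proper divisors of 2380: sum = 1 + 2 + 4 + 5 + 7 + 10 + 14 + 17 + ... + 340 + 476 + 595 + 1190 (23 divisors) = 3668
Since 3668 > 2380, 2380 is abundant.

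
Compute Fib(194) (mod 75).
67

Matrix identity: Q^n = [[F_(n+1), F_n], [F_n, F_(n-1)]] with Q = [[1,1],[1,0]].
n = 194 = 11000010₂. Square-and-multiply, entries mod 75:
Q^1 = [[1,1],[1,0]]
Q^3 = (Q^1)²·Q = [[3,2],[2,1]]
Q^6 = (Q^3)² = [[13,8],[8,5]]
Q^12 = (Q^6)² = [[8,69],[69,14]]
Q^24 = (Q^12)² = [[25,18],[18,7]]
Q^48 = (Q^24)² = [[49,51],[51,73]]
Q^97 = (Q^48)²·Q = [[49,52],[52,72]]
Q^194 = (Q^97)² = [[5,67],[67,13]]
F_194 mod 75 = Q^194[0][1] = 67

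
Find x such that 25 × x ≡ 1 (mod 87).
7

gcd(25, 87) = 1, so the inverse exists.
Extended Euclidean algorithm on (87, 25):
87 = 3 × 25 + 12  ⟹  12 = (1)·87 + (-3)·25
25 = 2 × 12 + 1  ⟹  1 = (-2)·87 + (7)·25
So (7)·25 ≡ 1 (mod 87), i.e. 25^(-1) ≡ 7 (mod 87).
Check: 25 × 7 = 175 ≡ 1 (mod 87)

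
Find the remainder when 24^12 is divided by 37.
10

Repeated squaring. Binary of 12 = 1100.
24^1 ≡ 24 (mod 37); 24^2 ≡ 21 (mod 37); 24^4 ≡ 34 (mod 37); 24^8 ≡ 9 (mod 37)
24^12 = 24^4 × 24^8 ≡ 10 (mod 37)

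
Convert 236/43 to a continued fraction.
[5; 2, 21]

Euclidean algorithm steps:
236 = 5 × 43 + 21
43 = 2 × 21 + 1
21 = 21 × 1 + 0
Continued fraction: [5; 2, 21]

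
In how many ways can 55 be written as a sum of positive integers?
451276

p(n) counts ways to write n as a sum of positive integers (order ignored).
Euler's pentagonal recurrence: p(k) = p(k-1) + p(k-2) - p(k-5) - p(k-7) + p(k-12) + p(k-15) - ... (offsets j(3j∓1)/2, signs ++--, p(0)=1, p(<0)=0).
DP table for k = 0..54: p(0)=1, p(1)=1, p(2)=2, p(3)=3, p(4)=5, p(5)=7, p(6)=11, p(7)=15, p(8)=22, p(9)=30, p(10)=42, p(11)=56, p(12)=77, p(13)=101, p(14)=135, p(15)=176, p(16)=231, p(17)=297, p(18)=385, p(19)=490, p(20)=627, p(21)=792, p(22)=1002, p(23)=1255, p(24)=1575, p(25)=1958, p(26)=2436, p(27)=3010, p(28)=3718, p(29)=4565, p(30)=5604, p(31)=6842, p(32)=8349, p(33)=10143, p(34)=12310, p(35)=14883, p(36)=17977, p(37)=21637, p(38)=26015, p(39)=31185, p(40)=37338, p(41)=44583, p(42)=53174, p(43)=63261, p(44)=75175, p(45)=89134, p(46)=105558, p(47)=124754, p(48)=147273, p(49)=173525, p(50)=204226, p(51)=239943, p(52)=281589, p(53)=329931, p(54)=386155.
Final step: p(55) = p(54) + p(53) - p(50) - p(48) + p(43) + p(40) - p(33) - p(29) + p(20) + p(15) - p(4)
= 386155 + 329931 - 204226 - 147273 + 63261 + 37338 - 10143 - 4565 + 627 + 176 - 5
= 451276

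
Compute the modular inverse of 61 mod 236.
89

gcd(61, 236) = 1, so the inverse exists.
Extended Euclidean algorithm on (236, 61):
236 = 3 × 61 + 53  ⟹  53 = (1)·236 + (-3)·61
61 = 1 × 53 + 8  ⟹  8 = (-1)·236 + (4)·61
53 = 6 × 8 + 5  ⟹  5 = (7)·236 + (-27)·61
8 = 1 × 5 + 3  ⟹  3 = (-8)·236 + (31)·61
5 = 1 × 3 + 2  ⟹  2 = (15)·236 + (-58)·61
3 = 1 × 2 + 1  ⟹  1 = (-23)·236 + (89)·61
So (89)·61 ≡ 1 (mod 236), i.e. 61^(-1) ≡ 89 (mod 236).
Check: 61 × 89 = 5429 ≡ 1 (mod 236)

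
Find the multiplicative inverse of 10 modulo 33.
10

gcd(10, 33) = 1, so the inverse exists.
Extended Euclidean algorithm on (33, 10):
33 = 3 × 10 + 3  ⟹  3 = (1)·33 + (-3)·10
10 = 3 × 3 + 1  ⟹  1 = (-3)·33 + (10)·10
So (10)·10 ≡ 1 (mod 33), i.e. 10^(-1) ≡ 10 (mod 33).
Check: 10 × 10 = 100 ≡ 1 (mod 33)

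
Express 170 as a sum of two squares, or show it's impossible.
1² + 13² (a=1, b=13)

Factorization: 170 = 2 × 5 × 17
By Fermat: n is sum of two squares iff every prime p ≡ 3 (mod 4) appears to even power.
All primes ≡ 3 (mod 4) appear to even power.
Search a = 0, 1, 2, … for 170 - a² a perfect square: first hit at a = 1: 170 - 1 = 169 = 13².
170 = 1² + 13² = 1 + 169 ✓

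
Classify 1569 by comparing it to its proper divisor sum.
deficient

Proper divisors of 1569: sum = 1 + 3 + 523 = 527
Since 527 < 1569, 1569 is deficient.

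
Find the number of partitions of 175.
435157697830

p(n) counts ways to write n as a sum of positive integers (order ignored).
Euler's pentagonal recurrence: p(k) = p(k-1) + p(k-2) - p(k-5) - p(k-7) + p(k-12) + p(k-15) - ... (offsets j(3j∓1)/2, signs ++--, p(0)=1, p(<0)=0).
DP table for k = 0..174: p(0)=1, p(1)=1, p(2)=2, p(3)=3, p(4)=5, p(5)=7, p(6)=11, p(7)=15, p(8)=22, p(9)=30, p(10)=42, p(11)=56, p(12)=77, p(13)=101, p(14)=135, p(15)=176, p(16)=231, p(17)=297, p(18)=385, p(19)=490, p(20)=627, p(21)=792, p(22)=1002, p(23)=1255, p(24)=1575, p(25)=1958, p(26)=2436, p(27)=3010, p(28)=3718, p(29)=4565, p(30)=5604, p(31)=6842, p(32)=8349, p(33)=10143, p(34)=12310, p(35)=14883, p(36)=17977, p(37)=21637, p(38)=26015, p(39)=31185, p(40)=37338, p(41)=44583, p(42)=53174, p(43)=63261, p(44)=75175, p(45)=89134, p(46)=105558, p(47)=124754, p(48)=147273, p(49)=173525, p(50)=204226, p(51)=239943, p(52)=281589, p(53)=329931, p(54)=386155, p(55)=451276, p(56)=526823, p(57)=614154, p(58)=715220, p(59)=831820, p(60)=966467, p(61)=1121505, p(62)=1300156, p(63)=1505499, p(64)=1741630, p(65)=2012558, p(66)=2323520, p(67)=2679689, p(68)=3087735, p(69)=3554345, p(70)=4087968, p(71)=4697205, p(72)=5392783, p(73)=6185689, p(74)=7089500, p(75)=8118264, p(76)=9289091, p(77)=10619863, p(78)=12132164, p(79)=13848650, p(80)=15796476, p(81)=18004327, p(82)=20506255, p(83)=23338469, p(84)=26543660, p(85)=30167357, p(86)=34262962, p(87)=38887673, p(88)=44108109, p(89)=49995925, p(90)=56634173, p(91)=64112359, p(92)=72533807, p(93)=82010177, p(94)=92669720, p(95)=104651419, p(96)=118114304, p(97)=133230930, p(98)=150198136, p(99)=169229875, p(100)=190569292, p(101)=214481126, p(102)=241265379, p(103)=271248950, p(104)=304801365, p(105)=342325709, p(106)=384276336, p(107)=431149389, p(108)=483502844, p(109)=541946240, p(110)=607163746, p(111)=679903203, p(112)=761002156, p(113)=851376628, p(114)=952050665, p(115)=1064144451, p(116)=1188908248, p(117)=1327710076, p(118)=1482074143, p(119)=1653668665, p(120)=1844349560, p(121)=2056148051, p(122)=2291320912, p(123)=2552338241, p(124)=2841940500, p(125)=3163127352, p(126)=3519222692, p(127)=3913864295, p(128)=4351078600, p(129)=4835271870, p(130)=5371315400, p(131)=5964539504, p(132)=6620830889, p(133)=7346629512, p(134)=8149040695, p(135)=9035836076, p(136)=10015581680, p(137)=11097645016, p(138)=12292341831, p(139)=13610949895, p(140)=15065878135, p(141)=16670689208, p(142)=18440293320, p(143)=20390982757, p(144)=22540654445, p(145)=24908858009, p(146)=27517052599, p(147)=30388671978, p(148)=33549419497, p(149)=37027355200, p(150)=40853235313, p(151)=45060624582, p(152)=49686288421, p(153)=54770336324, p(154)=60356673280, p(155)=66493182097, p(156)=73232243759, p(157)=80630964769, p(158)=88751778802, p(159)=97662728555, p(160)=107438159466, p(161)=118159068427, p(162)=129913904637, p(163)=142798995930, p(164)=156919475295, p(165)=172389800255, p(166)=189334822579, p(167)=207890420102, p(168)=228204732751, p(169)=250438925115, p(170)=274768617130, p(171)=301384802048, p(172)=330495499613, p(173)=362326859895, p(174)=397125074750.
Final step: p(175) = p(174) + p(173) - p(170) - p(168) + p(163) + p(160) - p(153) - p(149) + p(140) + p(135) - p(124) - p(118) + p(105) + p(98) - p(83) - p(75) + p(58) + p(49) - p(30) - p(20)
= 397125074750 + 362326859895 - 274768617130 - 228204732751 + 142798995930 + 107438159466 - 54770336324 - 37027355200 + 15065878135 + 9035836076 - 2841940500 - 1482074143 + 342325709 + 150198136 - 23338469 - 8118264 + 715220 + 173525 - 5604 - 627
= 435157697830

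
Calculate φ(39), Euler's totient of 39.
24

39 = 3 × 13
φ(n) = n × ∏(1 - 1/p) for each prime p dividing n
φ(39) = 39 × (1 - 1/3) × (1 - 1/13) = 24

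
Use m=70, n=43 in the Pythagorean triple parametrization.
(3051, 6020, 6749)

Euclid's formula: a = m² - n², b = 2mn, c = m² + n²
m = 70, n = 43
a = 70² - 43² = 4900 - 1849 = 3051
b = 2 × 70 × 43 = 6020
c = 70² + 43² = 4900 + 1849 = 6749
Verification: 3051² + 6020² = 9308601 + 36240400 = 45549001 = 6749² ✓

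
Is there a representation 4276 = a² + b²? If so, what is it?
26² + 60² (a=26, b=60)

Factorization: 4276 = 2^2 × 1069
By Fermat: n is sum of two squares iff every prime p ≡ 3 (mod 4) appears to even power.
All primes ≡ 3 (mod 4) appear to even power.
Search a = 0, 1, 2, … for 4276 - a² a perfect square: first hit at a = 26: 4276 - 676 = 3600 = 60².
4276 = 26² + 60² = 676 + 3600 ✓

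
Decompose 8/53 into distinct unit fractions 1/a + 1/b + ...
1/7 + 1/124 + 1/46004

Greedy algorithm:
8/53: ceiling(53/8) = 7, use 1/7
3/371: ceiling(371/3) = 124, use 1/124
1/46004: ceiling(46004/1) = 46004, use 1/46004
Result: 8/53 = 1/7 + 1/124 + 1/46004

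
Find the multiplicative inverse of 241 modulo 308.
285

gcd(241, 308) = 1, so the inverse exists.
Extended Euclidean algorithm on (308, 241):
308 = 1 × 241 + 67  ⟹  67 = (1)·308 + (-1)·241
241 = 3 × 67 + 40  ⟹  40 = (-3)·308 + (4)·241
67 = 1 × 40 + 27  ⟹  27 = (4)·308 + (-5)·241
40 = 1 × 27 + 13  ⟹  13 = (-7)·308 + (9)·241
27 = 2 × 13 + 1  ⟹  1 = (18)·308 + (-23)·241
So (-23)·241 ≡ 1 (mod 308), i.e. 241^(-1) ≡ -23 ≡ 285 (mod 308).
Check: 241 × 285 = 68685 ≡ 1 (mod 308)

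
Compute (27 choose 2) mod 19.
9

Using Lucas' theorem:
Write n=27 and k=2 in base 19:
n in base 19: [1, 8]
k in base 19: [0, 2]
C(27,2) mod 19 = ∏ C(n_i, k_i) mod 19
Digit binomials (mod 19): C(1,0) = 1; C(8,2) = 28 ≡ 9
Product: 1 × 9 = 9 ≡ 9 (mod 19)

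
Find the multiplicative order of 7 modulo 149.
74

149 is prime, so ord(7) divides φ(149) = 148.
Divisors of 148: 1, 2, 4, 37, 74, 148.
Repeated squaring: 7^1 ≡ 7, 7^2 ≡ 49, 7^4 ≡ 17, 7^8 ≡ 140, 7^16 ≡ 81, 7^32 ≡ 5, 7^64 ≡ 25, 7^128 ≡ 29 (mod 149).
Test 7^d mod 149 for each divisor d in increasing order:
7^1 ≡ 7
7^2 ≡ 49
7^4 ≡ 17
7^37 = 7^32·7^4·7^1 ≡ 148
7^74 = 7^64·7^8·7^2 ≡ 1  ← first divisor giving 1
The order is 74.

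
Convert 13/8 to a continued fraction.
[1; 1, 1, 1, 2]

Euclidean algorithm steps:
13 = 1 × 8 + 5
8 = 1 × 5 + 3
5 = 1 × 3 + 2
3 = 1 × 2 + 1
2 = 2 × 1 + 0
Continued fraction: [1; 1, 1, 1, 2]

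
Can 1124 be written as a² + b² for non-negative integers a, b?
10² + 32² (a=10, b=32)

Factorization: 1124 = 2^2 × 281
By Fermat: n is sum of two squares iff every prime p ≡ 3 (mod 4) appears to even power.
All primes ≡ 3 (mod 4) appear to even power.
Search a = 0, 1, 2, … for 1124 - a² a perfect square: first hit at a = 10: 1124 - 100 = 1024 = 32².
1124 = 10² + 32² = 100 + 1024 ✓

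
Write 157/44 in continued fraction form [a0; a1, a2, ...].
[3; 1, 1, 3, 6]

Euclidean algorithm steps:
157 = 3 × 44 + 25
44 = 1 × 25 + 19
25 = 1 × 19 + 6
19 = 3 × 6 + 1
6 = 6 × 1 + 0
Continued fraction: [3; 1, 1, 3, 6]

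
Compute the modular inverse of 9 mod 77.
60

gcd(9, 77) = 1, so the inverse exists.
Extended Euclidean algorithm on (77, 9):
77 = 8 × 9 + 5  ⟹  5 = (1)·77 + (-8)·9
9 = 1 × 5 + 4  ⟹  4 = (-1)·77 + (9)·9
5 = 1 × 4 + 1  ⟹  1 = (2)·77 + (-17)·9
So (-17)·9 ≡ 1 (mod 77), i.e. 9^(-1) ≡ -17 ≡ 60 (mod 77).
Check: 9 × 60 = 540 ≡ 1 (mod 77)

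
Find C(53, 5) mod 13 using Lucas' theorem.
0

Using Lucas' theorem:
Write n=53 and k=5 in base 13:
n in base 13: [4, 1]
k in base 13: [0, 5]
C(53,5) mod 13 = ∏ C(n_i, k_i) mod 13
Digit binomials (mod 13): C(4,0) = 1; C(1,5) = 0 (k_i > n_i)
Product: 1 × 0 = 0 ≡ 0 (mod 13)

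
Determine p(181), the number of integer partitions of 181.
749474411781

p(n) counts ways to write n as a sum of positive integers (order ignored).
Euler's pentagonal recurrence: p(k) = p(k-1) + p(k-2) - p(k-5) - p(k-7) + p(k-12) + p(k-15) - ... (offsets j(3j∓1)/2, signs ++--, p(0)=1, p(<0)=0).
DP table for k = 0..180: p(0)=1, p(1)=1, p(2)=2, p(3)=3, p(4)=5, p(5)=7, p(6)=11, p(7)=15, p(8)=22, p(9)=30, p(10)=42, p(11)=56, p(12)=77, p(13)=101, p(14)=135, p(15)=176, p(16)=231, p(17)=297, p(18)=385, p(19)=490, p(20)=627, p(21)=792, p(22)=1002, p(23)=1255, p(24)=1575, p(25)=1958, p(26)=2436, p(27)=3010, p(28)=3718, p(29)=4565, p(30)=5604, p(31)=6842, p(32)=8349, p(33)=10143, p(34)=12310, p(35)=14883, p(36)=17977, p(37)=21637, p(38)=26015, p(39)=31185, p(40)=37338, p(41)=44583, p(42)=53174, p(43)=63261, p(44)=75175, p(45)=89134, p(46)=105558, p(47)=124754, p(48)=147273, p(49)=173525, p(50)=204226, p(51)=239943, p(52)=281589, p(53)=329931, p(54)=386155, p(55)=451276, p(56)=526823, p(57)=614154, p(58)=715220, p(59)=831820, p(60)=966467, p(61)=1121505, p(62)=1300156, p(63)=1505499, p(64)=1741630, p(65)=2012558, p(66)=2323520, p(67)=2679689, p(68)=3087735, p(69)=3554345, p(70)=4087968, p(71)=4697205, p(72)=5392783, p(73)=6185689, p(74)=7089500, p(75)=8118264, p(76)=9289091, p(77)=10619863, p(78)=12132164, p(79)=13848650, p(80)=15796476, p(81)=18004327, p(82)=20506255, p(83)=23338469, p(84)=26543660, p(85)=30167357, p(86)=34262962, p(87)=38887673, p(88)=44108109, p(89)=49995925, p(90)=56634173, p(91)=64112359, p(92)=72533807, p(93)=82010177, p(94)=92669720, p(95)=104651419, p(96)=118114304, p(97)=133230930, p(98)=150198136, p(99)=169229875, p(100)=190569292, p(101)=214481126, p(102)=241265379, p(103)=271248950, p(104)=304801365, p(105)=342325709, p(106)=384276336, p(107)=431149389, p(108)=483502844, p(109)=541946240, p(110)=607163746, p(111)=679903203, p(112)=761002156, p(113)=851376628, p(114)=952050665, p(115)=1064144451, p(116)=1188908248, p(117)=1327710076, p(118)=1482074143, p(119)=1653668665, p(120)=1844349560, p(121)=2056148051, p(122)=2291320912, p(123)=2552338241, p(124)=2841940500, p(125)=3163127352, p(126)=3519222692, p(127)=3913864295, p(128)=4351078600, p(129)=4835271870, p(130)=5371315400, p(131)=5964539504, p(132)=6620830889, p(133)=7346629512, p(134)=8149040695, p(135)=9035836076, p(136)=10015581680, p(137)=11097645016, p(138)=12292341831, p(139)=13610949895, p(140)=15065878135, p(141)=16670689208, p(142)=18440293320, p(143)=20390982757, p(144)=22540654445, p(145)=24908858009, p(146)=27517052599, p(147)=30388671978, p(148)=33549419497, p(149)=37027355200, p(150)=40853235313, p(151)=45060624582, p(152)=49686288421, p(153)=54770336324, p(154)=60356673280, p(155)=66493182097, p(156)=73232243759, p(157)=80630964769, p(158)=88751778802, p(159)=97662728555, p(160)=107438159466, p(161)=118159068427, p(162)=129913904637, p(163)=142798995930, p(164)=156919475295, p(165)=172389800255, p(166)=189334822579, p(167)=207890420102, p(168)=228204732751, p(169)=250438925115, p(170)=274768617130, p(171)=301384802048, p(172)=330495499613, p(173)=362326859895, p(174)=397125074750, p(175)=435157697830, p(176)=476715857290, p(177)=522115831195, p(178)=571701605655, p(179)=625846753120, p(180)=684957390936.
Final step: p(181) = p(180) + p(179) - p(176) - p(174) + p(169) + p(166) - p(159) - p(155) + p(146) + p(141) - p(130) - p(124) + p(111) + p(104) - p(89) - p(81) + p(64) + p(55) - p(36) - p(26) + p(5)
= 684957390936 + 625846753120 - 476715857290 - 397125074750 + 250438925115 + 189334822579 - 97662728555 - 66493182097 + 27517052599 + 16670689208 - 5371315400 - 2841940500 + 679903203 + 304801365 - 49995925 - 18004327 + 1741630 + 451276 - 17977 - 2436 + 7
= 749474411781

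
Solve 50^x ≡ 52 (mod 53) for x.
26

Baby-step giant-step with step n = ⌈√53⌉ = 8.
Baby steps 50^j mod 53 (j:value) for j=0..7: 0:1, 1:50, 2:9, 3:26, 4:28, 5:22, 6:40, 7:39.
Giant-step multiplier: 50^(-8) ≡ 50^(52-8) = 50^44 ≡ 24 (mod 53).
Giant steps γ_i = 52·24^i mod 53: γ_0=52, γ_1=29, γ_2=7, γ_3=9 (in table at j=2).
x = i·n + j = 3·8 + 2 = 26.
Check: 50^26 ≡ 52 (mod 53).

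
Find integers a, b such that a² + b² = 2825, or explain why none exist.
4² + 53² (a=4, b=53)

Factorization: 2825 = 5^2 × 113
By Fermat: n is sum of two squares iff every prime p ≡ 3 (mod 4) appears to even power.
All primes ≡ 3 (mod 4) appear to even power.
Search a = 0, 1, 2, … for 2825 - a² a perfect square: first hit at a = 4: 2825 - 16 = 2809 = 53².
2825 = 4² + 53² = 16 + 2809 ✓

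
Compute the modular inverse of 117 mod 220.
173

gcd(117, 220) = 1, so the inverse exists.
Extended Euclidean algorithm on (220, 117):
220 = 1 × 117 + 103  ⟹  103 = (1)·220 + (-1)·117
117 = 1 × 103 + 14  ⟹  14 = (-1)·220 + (2)·117
103 = 7 × 14 + 5  ⟹  5 = (8)·220 + (-15)·117
14 = 2 × 5 + 4  ⟹  4 = (-17)·220 + (32)·117
5 = 1 × 4 + 1  ⟹  1 = (25)·220 + (-47)·117
So (-47)·117 ≡ 1 (mod 220), i.e. 117^(-1) ≡ -47 ≡ 173 (mod 220).
Check: 117 × 173 = 20241 ≡ 1 (mod 220)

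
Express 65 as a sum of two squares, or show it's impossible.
1² + 8² (a=1, b=8)

Factorization: 65 = 5 × 13
By Fermat: n is sum of two squares iff every prime p ≡ 3 (mod 4) appears to even power.
All primes ≡ 3 (mod 4) appear to even power.
Search a = 0, 1, 2, … for 65 - a² a perfect square: first hit at a = 1: 65 - 1 = 64 = 8².
65 = 1² + 8² = 1 + 64 ✓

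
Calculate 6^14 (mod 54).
0

Repeated squaring. Binary of 14 = 1110.
6^1 ≡ 6 (mod 54); 6^2 ≡ 36 (mod 54); 6^4 ≡ 0 (mod 54); 6^8 ≡ 0 (mod 54)
6^14 = 6^2 × 6^4 × 6^8 ≡ 0 (mod 54)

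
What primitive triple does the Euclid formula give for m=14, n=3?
(187, 84, 205)

Euclid's formula: a = m² - n², b = 2mn, c = m² + n²
m = 14, n = 3
a = 14² - 3² = 196 - 9 = 187
b = 2 × 14 × 3 = 84
c = 14² + 3² = 196 + 9 = 205
Verification: 187² + 84² = 34969 + 7056 = 42025 = 205² ✓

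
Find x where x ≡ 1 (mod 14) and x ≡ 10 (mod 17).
197

Using Chinese Remainder Theorem:
M = 14 × 17 = 238
M1 = 17, M2 = 14
y1 = 17^(-1) mod 14 = 5
y2 = 14^(-1) mod 17 = 11
x = (1×17×5 + 10×14×11) mod 238 = 197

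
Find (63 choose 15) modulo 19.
0

Using Lucas' theorem:
Write n=63 and k=15 in base 19:
n in base 19: [3, 6]
k in base 19: [0, 15]
C(63,15) mod 19 = ∏ C(n_i, k_i) mod 19
Digit binomials (mod 19): C(3,0) = 1; C(6,15) = 0 (k_i > n_i)
Product: 1 × 0 = 0 ≡ 0 (mod 19)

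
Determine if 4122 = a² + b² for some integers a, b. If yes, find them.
39² + 51² (a=39, b=51)

Factorization: 4122 = 2 × 3^2 × 229
By Fermat: n is sum of two squares iff every prime p ≡ 3 (mod 4) appears to even power.
All primes ≡ 3 (mod 4) appear to even power.
Search a = 0, 1, 2, … for 4122 - a² a perfect square: first hit at a = 39: 4122 - 1521 = 2601 = 51².
4122 = 39² + 51² = 1521 + 2601 ✓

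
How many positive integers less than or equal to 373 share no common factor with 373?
372

373 = 373
φ(n) = n × ∏(1 - 1/p) for each prime p dividing n
φ(373) = 373 × (1 - 1/373) = 372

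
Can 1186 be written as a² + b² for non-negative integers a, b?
15² + 31² (a=15, b=31)

Factorization: 1186 = 2 × 593
By Fermat: n is sum of two squares iff every prime p ≡ 3 (mod 4) appears to even power.
All primes ≡ 3 (mod 4) appear to even power.
Search a = 0, 1, 2, … for 1186 - a² a perfect square: first hit at a = 15: 1186 - 225 = 961 = 31².
1186 = 15² + 31² = 225 + 961 ✓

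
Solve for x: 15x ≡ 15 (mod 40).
x ≡ 1 (mod 8)

gcd(15, 40) = 5, which divides 15, so solutions exist.
Divide through by 5: 3x ≡ 3 (mod 8).
Find 3^(-1) mod 8 by the extended Euclidean algorithm:
8 = 2 × 3 + 2  ⟹  2 = (1)·8 + (-2)·3
3 = 1 × 2 + 1  ⟹  1 = (-1)·8 + (3)·3
So (3)·3 ≡ 1 (mod 8), i.e. 3^(-1) ≡ 3 (mod 8).
x ≡ 3 × 3 = 9 ≡ 1 (mod 8).
Check: 15 × 1 = 15 ≡ 15 (mod 40).
x ≡ 1 (mod 8), giving 5 solutions mod 40.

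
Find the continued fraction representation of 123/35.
[3; 1, 1, 17]

Euclidean algorithm steps:
123 = 3 × 35 + 18
35 = 1 × 18 + 17
18 = 1 × 17 + 1
17 = 17 × 1 + 0
Continued fraction: [3; 1, 1, 17]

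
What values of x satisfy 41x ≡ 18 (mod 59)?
x ≡ 58 (mod 59)

gcd(41, 59) = 1, which divides 18, so solutions exist.
Find 41^(-1) mod 59 by the extended Euclidean algorithm:
59 = 1 × 41 + 18  ⟹  18 = (1)·59 + (-1)·41
41 = 2 × 18 + 5  ⟹  5 = (-2)·59 + (3)·41
18 = 3 × 5 + 3  ⟹  3 = (7)·59 + (-10)·41
5 = 1 × 3 + 2  ⟹  2 = (-9)·59 + (13)·41
3 = 1 × 2 + 1  ⟹  1 = (16)·59 + (-23)·41
So (-23)·41 ≡ 1 (mod 59), i.e. 41^(-1) ≡ -23 ≡ 36 (mod 59).
x ≡ 36 × 18 = 648 ≡ 58 (mod 59).
Check: 41 × 58 = 2378 ≡ 18 (mod 59).
Unique solution: x ≡ 58 (mod 59)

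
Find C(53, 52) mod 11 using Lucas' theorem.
9

Using Lucas' theorem:
Write n=53 and k=52 in base 11:
n in base 11: [4, 9]
k in base 11: [4, 8]
C(53,52) mod 11 = ∏ C(n_i, k_i) mod 11
Digit binomials (mod 11): C(4,4) = 1; C(9,8) = 9
Product: 1 × 9 = 9 ≡ 9 (mod 11)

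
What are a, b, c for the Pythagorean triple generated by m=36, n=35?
(71, 2520, 2521)

Euclid's formula: a = m² - n², b = 2mn, c = m² + n²
m = 36, n = 35
a = 36² - 35² = 1296 - 1225 = 71
b = 2 × 36 × 35 = 2520
c = 36² + 35² = 1296 + 1225 = 2521
Verification: 71² + 2520² = 5041 + 6350400 = 6355441 = 2521² ✓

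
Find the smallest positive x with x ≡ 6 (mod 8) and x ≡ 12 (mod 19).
126

Using Chinese Remainder Theorem:
M = 8 × 19 = 152
M1 = 19, M2 = 8
y1 = 19^(-1) mod 8 = 3
y2 = 8^(-1) mod 19 = 12
x = (6×19×3 + 12×8×12) mod 152 = 126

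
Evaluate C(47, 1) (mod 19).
9

Using Lucas' theorem:
Write n=47 and k=1 in base 19:
n in base 19: [2, 9]
k in base 19: [0, 1]
C(47,1) mod 19 = ∏ C(n_i, k_i) mod 19
Digit binomials (mod 19): C(2,0) = 1; C(9,1) = 9
Product: 1 × 9 = 9 ≡ 9 (mod 19)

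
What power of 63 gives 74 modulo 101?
31

Baby-step giant-step with step n = ⌈√101⌉ = 11.
Baby steps 63^j mod 101 (j:value) for j=0..10: 0:1, 1:63, 2:30, 3:72, 4:92, 5:39, 6:33, 7:59, 8:81, 9:53, 10:6.
Giant-step multiplier: 63^(-11) ≡ 63^(100-11) = 63^89 ≡ 66 (mod 101).
Giant steps γ_i = 74·66^i mod 101: γ_0=74, γ_1=36, γ_2=53 (in table at j=9).
x = i·n + j = 2·11 + 9 = 31.
Check: 63^31 ≡ 74 (mod 101).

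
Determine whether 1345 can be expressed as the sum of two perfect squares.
7² + 36² (a=7, b=36)

Factorization: 1345 = 5 × 269
By Fermat: n is sum of two squares iff every prime p ≡ 3 (mod 4) appears to even power.
All primes ≡ 3 (mod 4) appear to even power.
Search a = 0, 1, 2, … for 1345 - a² a perfect square: first hit at a = 7: 1345 - 49 = 1296 = 36².
1345 = 7² + 36² = 49 + 1296 ✓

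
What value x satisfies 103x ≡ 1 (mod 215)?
167

gcd(103, 215) = 1, so the inverse exists.
Extended Euclidean algorithm on (215, 103):
215 = 2 × 103 + 9  ⟹  9 = (1)·215 + (-2)·103
103 = 11 × 9 + 4  ⟹  4 = (-11)·215 + (23)·103
9 = 2 × 4 + 1  ⟹  1 = (23)·215 + (-48)·103
So (-48)·103 ≡ 1 (mod 215), i.e. 103^(-1) ≡ -48 ≡ 167 (mod 215).
Check: 103 × 167 = 17201 ≡ 1 (mod 215)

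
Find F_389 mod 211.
89

Matrix identity: Q^n = [[F_(n+1), F_n], [F_n, F_(n-1)]] with Q = [[1,1],[1,0]].
n = 389 = 110000101₂. Square-and-multiply, entries mod 211:
Q^1 = [[1,1],[1,0]]
Q^3 = (Q^1)²·Q = [[3,2],[2,1]]
Q^6 = (Q^3)² = [[13,8],[8,5]]
Q^12 = (Q^6)² = [[22,144],[144,89]]
Q^24 = (Q^12)² = [[120,159],[159,172]]
Q^48 = (Q^24)² = [[13,8],[8,5]]
Q^97 = (Q^48)²·Q = [[166,22],[22,144]]
Q^194 = (Q^97)² = [[188,68],[68,120]]
Q^389 = (Q^194)²·Q = [[144,89],[89,55]]
F_389 mod 211 = Q^389[0][1] = 89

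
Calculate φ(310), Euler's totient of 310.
120

310 = 2 × 5 × 31
φ(n) = n × ∏(1 - 1/p) for each prime p dividing n
φ(310) = 310 × (1 - 1/2) × (1 - 1/5) × (1 - 1/31) = 120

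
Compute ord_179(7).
178

179 is prime, so ord(7) divides φ(179) = 178.
Divisors of 178: 1, 2, 89, 178.
Repeated squaring: 7^1 ≡ 7, 7^2 ≡ 49, 7^4 ≡ 74, 7^8 ≡ 106, 7^16 ≡ 138, 7^32 ≡ 70, 7^64 ≡ 67, 7^128 ≡ 14 (mod 179).
Test 7^d mod 179 for each divisor d in increasing order:
7^1 ≡ 7
7^2 ≡ 49
7^89 = 7^64·7^16·7^8·7^1 ≡ 178
7^178 = 7^128·7^32·7^16·7^2 ≡ 1  ← first divisor giving 1
The order is 178.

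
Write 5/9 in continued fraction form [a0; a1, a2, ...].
[0; 1, 1, 4]

Euclidean algorithm steps:
5 = 0 × 9 + 5
9 = 1 × 5 + 4
5 = 1 × 4 + 1
4 = 4 × 1 + 0
Continued fraction: [0; 1, 1, 4]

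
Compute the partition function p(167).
207890420102

p(n) counts ways to write n as a sum of positive integers (order ignored).
Euler's pentagonal recurrence: p(k) = p(k-1) + p(k-2) - p(k-5) - p(k-7) + p(k-12) + p(k-15) - ... (offsets j(3j∓1)/2, signs ++--, p(0)=1, p(<0)=0).
DP table for k = 0..166: p(0)=1, p(1)=1, p(2)=2, p(3)=3, p(4)=5, p(5)=7, p(6)=11, p(7)=15, p(8)=22, p(9)=30, p(10)=42, p(11)=56, p(12)=77, p(13)=101, p(14)=135, p(15)=176, p(16)=231, p(17)=297, p(18)=385, p(19)=490, p(20)=627, p(21)=792, p(22)=1002, p(23)=1255, p(24)=1575, p(25)=1958, p(26)=2436, p(27)=3010, p(28)=3718, p(29)=4565, p(30)=5604, p(31)=6842, p(32)=8349, p(33)=10143, p(34)=12310, p(35)=14883, p(36)=17977, p(37)=21637, p(38)=26015, p(39)=31185, p(40)=37338, p(41)=44583, p(42)=53174, p(43)=63261, p(44)=75175, p(45)=89134, p(46)=105558, p(47)=124754, p(48)=147273, p(49)=173525, p(50)=204226, p(51)=239943, p(52)=281589, p(53)=329931, p(54)=386155, p(55)=451276, p(56)=526823, p(57)=614154, p(58)=715220, p(59)=831820, p(60)=966467, p(61)=1121505, p(62)=1300156, p(63)=1505499, p(64)=1741630, p(65)=2012558, p(66)=2323520, p(67)=2679689, p(68)=3087735, p(69)=3554345, p(70)=4087968, p(71)=4697205, p(72)=5392783, p(73)=6185689, p(74)=7089500, p(75)=8118264, p(76)=9289091, p(77)=10619863, p(78)=12132164, p(79)=13848650, p(80)=15796476, p(81)=18004327, p(82)=20506255, p(83)=23338469, p(84)=26543660, p(85)=30167357, p(86)=34262962, p(87)=38887673, p(88)=44108109, p(89)=49995925, p(90)=56634173, p(91)=64112359, p(92)=72533807, p(93)=82010177, p(94)=92669720, p(95)=104651419, p(96)=118114304, p(97)=133230930, p(98)=150198136, p(99)=169229875, p(100)=190569292, p(101)=214481126, p(102)=241265379, p(103)=271248950, p(104)=304801365, p(105)=342325709, p(106)=384276336, p(107)=431149389, p(108)=483502844, p(109)=541946240, p(110)=607163746, p(111)=679903203, p(112)=761002156, p(113)=851376628, p(114)=952050665, p(115)=1064144451, p(116)=1188908248, p(117)=1327710076, p(118)=1482074143, p(119)=1653668665, p(120)=1844349560, p(121)=2056148051, p(122)=2291320912, p(123)=2552338241, p(124)=2841940500, p(125)=3163127352, p(126)=3519222692, p(127)=3913864295, p(128)=4351078600, p(129)=4835271870, p(130)=5371315400, p(131)=5964539504, p(132)=6620830889, p(133)=7346629512, p(134)=8149040695, p(135)=9035836076, p(136)=10015581680, p(137)=11097645016, p(138)=12292341831, p(139)=13610949895, p(140)=15065878135, p(141)=16670689208, p(142)=18440293320, p(143)=20390982757, p(144)=22540654445, p(145)=24908858009, p(146)=27517052599, p(147)=30388671978, p(148)=33549419497, p(149)=37027355200, p(150)=40853235313, p(151)=45060624582, p(152)=49686288421, p(153)=54770336324, p(154)=60356673280, p(155)=66493182097, p(156)=73232243759, p(157)=80630964769, p(158)=88751778802, p(159)=97662728555, p(160)=107438159466, p(161)=118159068427, p(162)=129913904637, p(163)=142798995930, p(164)=156919475295, p(165)=172389800255, p(166)=189334822579.
Final step: p(167) = p(166) + p(165) - p(162) - p(160) + p(155) + p(152) - p(145) - p(141) + p(132) + p(127) - p(116) - p(110) + p(97) + p(90) - p(75) - p(67) + p(50) + p(41) - p(22) - p(12)
= 189334822579 + 172389800255 - 129913904637 - 107438159466 + 66493182097 + 49686288421 - 24908858009 - 16670689208 + 6620830889 + 3913864295 - 1188908248 - 607163746 + 133230930 + 56634173 - 8118264 - 2679689 + 204226 + 44583 - 1002 - 77
= 207890420102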